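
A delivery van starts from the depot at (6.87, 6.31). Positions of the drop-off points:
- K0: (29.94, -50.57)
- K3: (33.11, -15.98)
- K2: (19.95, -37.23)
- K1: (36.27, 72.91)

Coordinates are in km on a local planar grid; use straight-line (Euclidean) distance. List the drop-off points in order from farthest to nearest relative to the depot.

Distances from the depot:
K1 (36.27, 72.91): 72.8 km
K0 (29.94, -50.57): 61.4 km
K2 (19.95, -37.23): 45.5 km
K3 (33.11, -15.98): 34.4 km

K1, K0, K2, K3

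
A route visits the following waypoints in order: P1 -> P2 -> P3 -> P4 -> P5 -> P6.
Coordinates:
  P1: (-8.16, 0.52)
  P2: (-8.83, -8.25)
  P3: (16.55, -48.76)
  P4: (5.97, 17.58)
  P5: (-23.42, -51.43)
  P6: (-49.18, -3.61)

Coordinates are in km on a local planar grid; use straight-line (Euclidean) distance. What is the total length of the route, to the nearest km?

253 km

Leg distances:
P1→P2: 8.8 km  (cumulative 8.8 km)
P2→P3: 47.8 km  (cumulative 56.6 km)
P3→P4: 67.2 km  (cumulative 123.8 km)
P4→P5: 75.0 km  (cumulative 198.8 km)
P5→P6: 54.3 km  (cumulative 253.1 km)
Total route length ≈ 253 km.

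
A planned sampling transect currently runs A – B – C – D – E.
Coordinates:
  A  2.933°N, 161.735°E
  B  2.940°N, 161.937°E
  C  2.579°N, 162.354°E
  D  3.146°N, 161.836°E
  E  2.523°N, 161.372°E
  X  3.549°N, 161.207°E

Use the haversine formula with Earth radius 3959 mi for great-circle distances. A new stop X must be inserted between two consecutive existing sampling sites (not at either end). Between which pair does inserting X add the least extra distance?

between D and E

Added distance for inserting X between each consecutive pair:
A–B: 107.7 mi
B–C: 131.3 mi
C–D: 102.2 mi
D–E: 69.7 mi
Smallest added distance is 69.7 mi, inserting between D and E.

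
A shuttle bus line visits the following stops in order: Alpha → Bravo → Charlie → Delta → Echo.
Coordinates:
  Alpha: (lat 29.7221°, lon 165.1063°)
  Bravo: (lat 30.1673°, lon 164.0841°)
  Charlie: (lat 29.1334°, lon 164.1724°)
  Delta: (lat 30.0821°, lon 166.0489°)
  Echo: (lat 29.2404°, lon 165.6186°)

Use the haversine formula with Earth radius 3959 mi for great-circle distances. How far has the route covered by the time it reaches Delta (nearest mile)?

271 mi

Leg distances:
Alpha→Bravo: 68.5 mi  (cumulative 68.5 mi)
Bravo→Charlie: 71.6 mi  (cumulative 140.1 mi)
Charlie→Delta: 130.4 mi  (cumulative 270.5 mi)
Cumulative distance at Delta ≈ 271 mi.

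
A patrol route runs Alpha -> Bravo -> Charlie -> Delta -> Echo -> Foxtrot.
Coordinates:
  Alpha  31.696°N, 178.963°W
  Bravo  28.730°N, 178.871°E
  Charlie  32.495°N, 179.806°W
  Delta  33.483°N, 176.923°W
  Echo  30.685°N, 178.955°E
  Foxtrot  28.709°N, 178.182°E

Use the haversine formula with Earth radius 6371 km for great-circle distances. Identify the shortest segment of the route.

Echo–Foxtrot

Leg distances:
Alpha→Bravo: 390.0 km
Bravo→Charlie: 437.4 km
Charlie→Delta: 290.5 km
Delta→Echo: 497.5 km
Echo→Foxtrot: 232.1 km
The shortest leg is Echo–Foxtrot at 232.1 km.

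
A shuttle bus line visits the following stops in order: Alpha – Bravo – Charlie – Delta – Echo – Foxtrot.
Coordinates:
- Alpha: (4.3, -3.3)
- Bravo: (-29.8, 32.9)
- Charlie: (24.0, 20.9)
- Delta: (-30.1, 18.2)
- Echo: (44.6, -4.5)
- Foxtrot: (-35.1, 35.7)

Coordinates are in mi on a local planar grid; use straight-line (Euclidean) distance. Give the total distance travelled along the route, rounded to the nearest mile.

Leg distances:
Alpha→Bravo: 49.7 mi  (cumulative 49.7 mi)
Bravo→Charlie: 55.1 mi  (cumulative 104.9 mi)
Charlie→Delta: 54.2 mi  (cumulative 159.0 mi)
Delta→Echo: 78.1 mi  (cumulative 237.1 mi)
Echo→Foxtrot: 89.3 mi  (cumulative 326.4 mi)
Total route length ≈ 326 mi.

326 mi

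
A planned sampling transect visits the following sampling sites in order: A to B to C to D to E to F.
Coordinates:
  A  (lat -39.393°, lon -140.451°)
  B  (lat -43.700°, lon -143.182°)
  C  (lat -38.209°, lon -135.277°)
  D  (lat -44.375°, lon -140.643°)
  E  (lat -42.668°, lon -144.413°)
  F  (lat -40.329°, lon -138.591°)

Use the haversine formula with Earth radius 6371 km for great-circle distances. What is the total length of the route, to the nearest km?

3158 km

Leg distances:
A→B: 530.0 km  (cumulative 530.0 km)
B→C: 901.2 km  (cumulative 1431.2 km)
C→D: 818.8 km  (cumulative 2249.9 km)
D→E: 358.3 km  (cumulative 2608.3 km)
E→F: 550.0 km  (cumulative 3158.3 km)
Total route length ≈ 3158 km.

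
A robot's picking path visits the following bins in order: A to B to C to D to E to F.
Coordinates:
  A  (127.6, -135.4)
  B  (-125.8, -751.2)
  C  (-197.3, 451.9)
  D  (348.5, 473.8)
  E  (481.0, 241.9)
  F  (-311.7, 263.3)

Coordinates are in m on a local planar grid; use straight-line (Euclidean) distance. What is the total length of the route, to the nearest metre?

3477 m

Leg distances:
A→B: 665.9 m  (cumulative 665.9 m)
B→C: 1205.2 m  (cumulative 1871.1 m)
C→D: 546.2 m  (cumulative 2417.4 m)
D→E: 267.1 m  (cumulative 2684.4 m)
E→F: 793.0 m  (cumulative 3477.4 m)
Total route length ≈ 3477 m.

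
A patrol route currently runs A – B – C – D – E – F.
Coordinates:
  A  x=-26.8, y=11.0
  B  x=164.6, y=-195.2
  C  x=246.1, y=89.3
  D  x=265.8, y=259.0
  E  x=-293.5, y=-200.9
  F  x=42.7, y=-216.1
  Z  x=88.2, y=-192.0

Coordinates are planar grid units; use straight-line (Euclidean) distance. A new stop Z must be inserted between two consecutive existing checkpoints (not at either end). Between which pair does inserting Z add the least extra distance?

between A and B

Added distance for inserting Z between each consecutive pair:
A–B: 28.4
B–C: 103.1
C–D: 636.5
D–E: 142.4
E–F: 96.7
Smallest added distance is 28.4, inserting between A and B.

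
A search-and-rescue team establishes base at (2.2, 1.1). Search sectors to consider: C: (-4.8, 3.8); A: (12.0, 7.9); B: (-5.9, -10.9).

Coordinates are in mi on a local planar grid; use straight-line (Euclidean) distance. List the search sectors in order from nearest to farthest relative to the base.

C, A, B

Computing each straight-line distance from (2.2, 1.1):
C (-4.8, 3.8): 7.5 mi
A (12.0, 7.9): 11.9 mi
B (-5.9, -10.9): 14.5 mi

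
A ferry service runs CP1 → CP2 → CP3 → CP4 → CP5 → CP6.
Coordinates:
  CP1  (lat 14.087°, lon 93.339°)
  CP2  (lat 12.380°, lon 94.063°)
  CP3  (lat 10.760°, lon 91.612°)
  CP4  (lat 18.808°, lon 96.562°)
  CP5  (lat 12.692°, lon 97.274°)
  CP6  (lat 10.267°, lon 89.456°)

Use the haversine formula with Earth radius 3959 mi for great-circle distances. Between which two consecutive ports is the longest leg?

CP3–CP4

Leg distances:
CP1→CP2: 127.6 mi
CP2→CP3: 200.1 mi
CP3→CP4: 646.8 mi
CP4→CP5: 425.2 mi
CP5→CP6: 555.2 mi
The longest leg is CP3–CP4 at 646.8 mi.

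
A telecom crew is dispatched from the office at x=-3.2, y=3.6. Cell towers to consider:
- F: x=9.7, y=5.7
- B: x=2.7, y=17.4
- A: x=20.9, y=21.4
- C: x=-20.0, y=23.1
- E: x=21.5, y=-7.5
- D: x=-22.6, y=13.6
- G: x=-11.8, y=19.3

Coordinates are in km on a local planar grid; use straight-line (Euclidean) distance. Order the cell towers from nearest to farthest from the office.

F, B, G, D, C, E, A

Distance from the office at x=-3.2, y=3.6 to each:
F x=9.7, y=5.7: 13.1 km
B x=2.7, y=17.4: 15.0 km
G x=-11.8, y=19.3: 17.9 km
D x=-22.6, y=13.6: 21.8 km
C x=-20.0, y=23.1: 25.7 km
E x=21.5, y=-7.5: 27.1 km
A x=20.9, y=21.4: 30.0 km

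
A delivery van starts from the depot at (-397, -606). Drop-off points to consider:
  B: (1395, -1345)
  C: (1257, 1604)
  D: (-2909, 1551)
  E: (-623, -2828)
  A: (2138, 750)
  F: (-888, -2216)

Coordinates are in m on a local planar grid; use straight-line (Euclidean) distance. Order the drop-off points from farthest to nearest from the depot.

D, A, C, E, B, F

Computing each straight-line distance from (-397, -606):
D (-2909, 1551): 3311.0 m
A (2138, 750): 2874.9 m
C (1257, 1604): 2760.4 m
E (-623, -2828): 2233.5 m
B (1395, -1345): 1938.4 m
F (-888, -2216): 1683.2 m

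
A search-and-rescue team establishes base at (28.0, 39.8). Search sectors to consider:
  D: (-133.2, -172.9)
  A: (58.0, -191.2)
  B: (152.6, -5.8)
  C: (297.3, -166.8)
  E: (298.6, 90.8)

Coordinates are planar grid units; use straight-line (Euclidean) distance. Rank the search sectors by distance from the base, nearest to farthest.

B, A, D, E, C

Computing each straight-line distance from (28.0, 39.8):
B (152.6, -5.8): 132.7
A (58.0, -191.2): 232.9
D (-133.2, -172.9): 266.9
E (298.6, 90.8): 275.4
C (297.3, -166.8): 339.4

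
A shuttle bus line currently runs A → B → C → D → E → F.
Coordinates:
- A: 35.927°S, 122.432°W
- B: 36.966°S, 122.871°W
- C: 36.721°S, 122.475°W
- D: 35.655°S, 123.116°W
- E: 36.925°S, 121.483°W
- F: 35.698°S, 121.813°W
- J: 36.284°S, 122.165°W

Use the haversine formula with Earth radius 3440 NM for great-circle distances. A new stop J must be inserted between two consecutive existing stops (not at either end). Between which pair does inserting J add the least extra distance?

Added distance for inserting J between each consecutive pair:
A–B: 12.4 NM
B–C: 59.4 NM
C–D: 18.7 NM
D–E: 0.5 NM
E–F: 14.4 NM
Smallest added distance is 0.5 NM, inserting between D and E.

between D and E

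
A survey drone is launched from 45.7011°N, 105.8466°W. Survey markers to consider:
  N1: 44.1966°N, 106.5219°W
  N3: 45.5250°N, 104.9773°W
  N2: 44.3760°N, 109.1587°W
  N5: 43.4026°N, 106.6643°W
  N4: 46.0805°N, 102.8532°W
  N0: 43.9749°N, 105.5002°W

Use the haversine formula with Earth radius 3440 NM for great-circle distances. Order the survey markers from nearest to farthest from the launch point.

Computing each great-circle distance from 45.7011°N, 105.8466°W:
N3 45.5250°N, 104.9773°W: 38.0 NM
N1 44.1966°N, 106.5219°W: 94.8 NM
N0 43.9749°N, 105.5002°W: 104.7 NM
N4 46.0805°N, 102.8532°W: 127.1 NM
N5 43.4026°N, 106.6643°W: 142.4 NM
N2 44.3760°N, 109.1587°W: 161.5 NM

N3, N1, N0, N4, N5, N2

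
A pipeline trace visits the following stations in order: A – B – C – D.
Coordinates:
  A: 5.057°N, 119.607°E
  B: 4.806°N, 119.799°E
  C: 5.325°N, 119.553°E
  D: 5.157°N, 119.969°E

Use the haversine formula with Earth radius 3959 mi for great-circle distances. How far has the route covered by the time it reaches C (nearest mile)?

Leg distances:
A→B: 21.8 mi  (cumulative 21.8 mi)
B→C: 39.7 mi  (cumulative 61.5 mi)
Cumulative distance at C ≈ 61 mi.

61 mi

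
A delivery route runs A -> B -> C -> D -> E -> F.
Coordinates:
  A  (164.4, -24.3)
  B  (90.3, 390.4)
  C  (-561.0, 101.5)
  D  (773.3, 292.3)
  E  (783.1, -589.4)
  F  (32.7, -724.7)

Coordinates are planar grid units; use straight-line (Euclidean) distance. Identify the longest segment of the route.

C–D

Leg distances:
A→B: 421.3
B→C: 712.5
C→D: 1347.9
D→E: 881.8
E→F: 762.5
The longest leg is C–D at 1347.9.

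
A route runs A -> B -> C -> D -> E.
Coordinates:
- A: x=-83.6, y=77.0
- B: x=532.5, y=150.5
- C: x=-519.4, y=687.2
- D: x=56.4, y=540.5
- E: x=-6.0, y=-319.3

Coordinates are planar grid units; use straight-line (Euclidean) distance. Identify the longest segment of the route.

Leg distances:
A→B: 620.5
B→C: 1180.9
C→D: 594.2
D→E: 862.1
The longest leg is B–C at 1180.9.

B–C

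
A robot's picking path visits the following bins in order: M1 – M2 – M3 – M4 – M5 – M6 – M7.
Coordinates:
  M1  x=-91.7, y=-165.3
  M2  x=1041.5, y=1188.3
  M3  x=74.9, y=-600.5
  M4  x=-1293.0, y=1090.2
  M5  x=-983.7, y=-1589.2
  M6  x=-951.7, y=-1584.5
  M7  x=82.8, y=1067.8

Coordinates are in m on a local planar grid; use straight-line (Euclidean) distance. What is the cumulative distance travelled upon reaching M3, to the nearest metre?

3799 m

Leg distances:
M1→M2: 1765.3 m  (cumulative 1765.3 m)
M2→M3: 2033.3 m  (cumulative 3798.6 m)
Cumulative distance at M3 ≈ 3799 m.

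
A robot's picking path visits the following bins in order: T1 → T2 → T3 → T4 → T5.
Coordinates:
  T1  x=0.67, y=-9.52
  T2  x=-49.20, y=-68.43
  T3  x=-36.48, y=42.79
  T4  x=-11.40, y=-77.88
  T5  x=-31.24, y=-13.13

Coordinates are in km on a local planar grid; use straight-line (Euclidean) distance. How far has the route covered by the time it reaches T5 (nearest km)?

Leg distances:
T1→T2: 77.2 km  (cumulative 77.2 km)
T2→T3: 111.9 km  (cumulative 189.1 km)
T3→T4: 123.2 km  (cumulative 312.4 km)
T4→T5: 67.7 km  (cumulative 380.1 km)
Cumulative distance at T5 ≈ 380 km.

380 km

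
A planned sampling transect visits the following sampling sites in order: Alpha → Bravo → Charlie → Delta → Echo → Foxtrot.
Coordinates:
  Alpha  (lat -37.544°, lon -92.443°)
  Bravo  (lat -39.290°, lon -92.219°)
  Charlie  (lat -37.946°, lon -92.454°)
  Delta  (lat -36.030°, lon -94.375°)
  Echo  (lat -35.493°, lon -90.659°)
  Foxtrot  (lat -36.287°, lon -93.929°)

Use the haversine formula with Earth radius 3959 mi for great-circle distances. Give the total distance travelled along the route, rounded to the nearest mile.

Leg distances:
Alpha→Bravo: 121.3 mi  (cumulative 121.3 mi)
Bravo→Charlie: 93.7 mi  (cumulative 215.0 mi)
Charlie→Delta: 169.6 mi  (cumulative 384.6 mi)
Delta→Echo: 211.6 mi  (cumulative 596.2 mi)
Echo→Foxtrot: 191.1 mi  (cumulative 787.3 mi)
Total route length ≈ 787 mi.

787 mi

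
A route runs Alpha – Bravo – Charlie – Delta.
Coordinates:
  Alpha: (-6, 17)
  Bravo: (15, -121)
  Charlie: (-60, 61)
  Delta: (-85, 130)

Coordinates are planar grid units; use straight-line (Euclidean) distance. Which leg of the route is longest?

Leg distances:
Alpha→Bravo: 139.6
Bravo→Charlie: 196.8
Charlie→Delta: 73.4
The longest leg is Bravo–Charlie at 196.8.

Bravo–Charlie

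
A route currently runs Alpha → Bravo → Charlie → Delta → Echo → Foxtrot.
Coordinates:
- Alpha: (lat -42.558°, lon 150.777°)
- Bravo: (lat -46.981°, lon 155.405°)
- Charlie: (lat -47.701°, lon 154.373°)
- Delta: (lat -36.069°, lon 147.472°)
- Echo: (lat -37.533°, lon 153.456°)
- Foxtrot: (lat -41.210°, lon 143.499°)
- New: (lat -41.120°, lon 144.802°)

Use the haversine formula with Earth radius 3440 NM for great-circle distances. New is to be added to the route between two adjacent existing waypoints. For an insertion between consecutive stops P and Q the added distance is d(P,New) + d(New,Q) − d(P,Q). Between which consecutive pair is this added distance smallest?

Added distance for inserting New between each consecutive pair:
Alpha–Bravo: 526.5 NM
Bravo–Charlie: 1085.0 NM
Charlie–Delta: 134.3 NM
Delta–Echo: 483.0 NM
Echo–Foxtrot: 3.1 NM
Smallest added distance is 3.1 NM, inserting between Echo and Foxtrot.

between Echo and Foxtrot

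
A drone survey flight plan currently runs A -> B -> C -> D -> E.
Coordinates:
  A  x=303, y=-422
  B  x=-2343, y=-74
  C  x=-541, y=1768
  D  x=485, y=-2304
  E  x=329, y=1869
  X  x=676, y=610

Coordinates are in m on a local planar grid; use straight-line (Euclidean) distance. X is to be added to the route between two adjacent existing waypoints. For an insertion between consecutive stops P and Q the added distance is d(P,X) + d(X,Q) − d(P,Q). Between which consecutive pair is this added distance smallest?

Added distance for inserting X between each consecutive pair:
A–B: 1524.1 m
B–C: 2198.6 m
C–D: 400.9 m
D–E: 50.3 m
Smallest added distance is 50.3 m, inserting between D and E.

between D and E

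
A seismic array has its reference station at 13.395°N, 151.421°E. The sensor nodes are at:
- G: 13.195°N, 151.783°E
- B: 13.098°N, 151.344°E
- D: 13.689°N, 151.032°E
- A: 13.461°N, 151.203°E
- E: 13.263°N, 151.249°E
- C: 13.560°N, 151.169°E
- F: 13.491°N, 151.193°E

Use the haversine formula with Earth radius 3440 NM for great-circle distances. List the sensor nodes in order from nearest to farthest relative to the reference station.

E, A, F, C, B, G, D

Distance from the reference station at 13.395°N, 151.421°E to each:
E 13.263°N, 151.249°E: 12.8 NM
A 13.461°N, 151.203°E: 13.3 NM
F 13.491°N, 151.193°E: 14.5 NM
C 13.560°N, 151.169°E: 17.7 NM
B 13.098°N, 151.344°E: 18.4 NM
G 13.195°N, 151.783°E: 24.3 NM
D 13.689°N, 151.032°E: 28.8 NM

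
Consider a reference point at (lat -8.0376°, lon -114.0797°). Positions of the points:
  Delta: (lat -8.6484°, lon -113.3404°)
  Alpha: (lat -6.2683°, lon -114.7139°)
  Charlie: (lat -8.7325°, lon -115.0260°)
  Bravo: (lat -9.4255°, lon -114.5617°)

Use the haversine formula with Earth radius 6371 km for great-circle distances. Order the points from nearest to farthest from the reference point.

Distances from the reference point:
Delta (lat -8.6484°, lon -113.3404°): 106.0 km
Charlie (lat -8.7325°, lon -115.0260°): 129.6 km
Bravo (lat -9.4255°, lon -114.5617°): 163.2 km
Alpha (lat -6.2683°, lon -114.7139°): 208.8 km

Delta, Charlie, Bravo, Alpha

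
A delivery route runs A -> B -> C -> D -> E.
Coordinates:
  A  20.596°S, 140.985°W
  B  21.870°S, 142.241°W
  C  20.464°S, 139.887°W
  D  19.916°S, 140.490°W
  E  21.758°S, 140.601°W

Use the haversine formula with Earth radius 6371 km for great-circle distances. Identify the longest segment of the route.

Leg distances:
A→B: 192.4 km
B→C: 289.9 km
C→D: 87.6 km
D→E: 205.1 km
The longest leg is B–C at 289.9 km.

B–C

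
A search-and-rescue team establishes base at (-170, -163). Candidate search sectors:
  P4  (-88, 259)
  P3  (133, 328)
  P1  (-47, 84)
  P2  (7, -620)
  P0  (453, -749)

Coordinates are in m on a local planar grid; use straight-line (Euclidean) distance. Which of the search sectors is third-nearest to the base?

P2

Distance to each, sorted:
P1: 275.9 m
P4: 429.9 m
P2: 490.1 m
P3: 577.0 m
P0: 855.3 m
The third-nearest is P2 at 490.1 m.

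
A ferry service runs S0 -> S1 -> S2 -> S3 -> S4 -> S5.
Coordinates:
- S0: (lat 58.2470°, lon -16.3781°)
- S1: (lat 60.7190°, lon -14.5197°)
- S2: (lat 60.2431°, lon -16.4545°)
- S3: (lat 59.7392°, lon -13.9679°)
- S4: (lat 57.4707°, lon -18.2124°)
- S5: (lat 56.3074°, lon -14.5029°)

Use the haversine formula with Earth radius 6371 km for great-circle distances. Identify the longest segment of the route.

S3–S4

Leg distances:
S0→S1: 294.2 km
S1→S2: 118.5 km
S2→S3: 149.2 km
S3→S4: 352.1 km
S4→S5: 259.8 km
The longest leg is S3–S4 at 352.1 km.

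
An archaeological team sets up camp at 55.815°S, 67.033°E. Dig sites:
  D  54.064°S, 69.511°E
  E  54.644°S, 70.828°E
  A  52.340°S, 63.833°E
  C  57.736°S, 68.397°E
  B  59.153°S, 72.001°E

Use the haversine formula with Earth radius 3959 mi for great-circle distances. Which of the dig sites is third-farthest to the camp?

Distance to each, sorted:
B: 295.2 mi
A: 272.8 mi
E: 170.0 mi
D: 155.9 mi
C: 142.4 mi
The third-farthest is E at 170.0 mi.

E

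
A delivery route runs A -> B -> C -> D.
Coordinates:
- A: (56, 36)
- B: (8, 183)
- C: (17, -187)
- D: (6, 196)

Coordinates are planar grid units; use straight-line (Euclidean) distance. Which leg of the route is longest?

C–D

Leg distances:
A→B: 154.6
B→C: 370.1
C→D: 383.2
The longest leg is C–D at 383.2.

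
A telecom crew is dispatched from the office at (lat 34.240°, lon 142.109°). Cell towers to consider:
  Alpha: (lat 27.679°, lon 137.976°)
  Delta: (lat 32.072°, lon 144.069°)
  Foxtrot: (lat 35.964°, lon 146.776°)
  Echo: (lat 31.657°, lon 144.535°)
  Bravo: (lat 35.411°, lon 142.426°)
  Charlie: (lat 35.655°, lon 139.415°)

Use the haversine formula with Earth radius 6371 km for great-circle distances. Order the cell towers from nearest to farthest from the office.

Computing each great-circle distance from (lat 34.240°, lon 142.109°):
Bravo (lat 35.411°, lon 142.426°): 133.4 km
Charlie (lat 35.655°, lon 139.415°): 291.6 km
Delta (lat 32.072°, lon 144.069°): 302.3 km
Echo (lat 31.657°, lon 144.535°): 365.7 km
Foxtrot (lat 35.964°, lon 146.776°): 465.8 km
Alpha (lat 27.679°, lon 137.976°): 829.0 km

Bravo, Charlie, Delta, Echo, Foxtrot, Alpha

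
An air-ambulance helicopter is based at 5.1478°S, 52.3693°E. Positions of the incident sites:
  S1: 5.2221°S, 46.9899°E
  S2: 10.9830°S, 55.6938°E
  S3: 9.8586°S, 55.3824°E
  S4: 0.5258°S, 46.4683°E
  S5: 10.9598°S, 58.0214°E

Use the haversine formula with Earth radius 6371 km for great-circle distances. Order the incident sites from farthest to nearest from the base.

Distance from the base at 5.1478°S, 52.3693°E to each:
S5 10.9598°S, 58.0214°E: 897.0 km
S4 0.5258°S, 46.4683°E: 832.7 km
S2 10.9830°S, 55.6938°E: 744.9 km
S3 9.8586°S, 55.3824°E: 620.2 km
S1 5.2221°S, 46.9899°E: 595.8 km

S5, S4, S2, S3, S1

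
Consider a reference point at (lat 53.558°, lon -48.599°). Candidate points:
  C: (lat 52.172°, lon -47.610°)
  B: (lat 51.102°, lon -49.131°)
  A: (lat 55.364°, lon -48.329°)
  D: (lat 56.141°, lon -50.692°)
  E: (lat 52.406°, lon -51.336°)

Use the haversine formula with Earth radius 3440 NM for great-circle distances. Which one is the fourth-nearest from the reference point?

Distance to each, sorted:
C: 90.6 NM
A: 108.8 NM
E: 120.7 NM
B: 148.7 NM
D: 171.1 NM
The fourth-nearest is B at 148.7 NM.

B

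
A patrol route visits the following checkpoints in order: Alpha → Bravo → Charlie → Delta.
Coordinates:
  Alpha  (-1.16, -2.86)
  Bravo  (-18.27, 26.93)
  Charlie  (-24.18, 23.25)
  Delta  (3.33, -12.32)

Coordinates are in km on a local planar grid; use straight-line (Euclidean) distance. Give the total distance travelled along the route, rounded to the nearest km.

Leg distances:
Alpha→Bravo: 34.4 km  (cumulative 34.4 km)
Bravo→Charlie: 7.0 km  (cumulative 41.3 km)
Charlie→Delta: 45.0 km  (cumulative 86.3 km)
Total route length ≈ 86 km.

86 km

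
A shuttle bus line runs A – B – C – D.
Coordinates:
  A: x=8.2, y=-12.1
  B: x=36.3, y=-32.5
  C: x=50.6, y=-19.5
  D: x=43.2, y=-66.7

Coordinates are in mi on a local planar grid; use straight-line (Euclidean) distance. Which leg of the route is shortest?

Leg distances:
A→B: 34.7 mi
B→C: 19.3 mi
C→D: 47.8 mi
The shortest leg is B–C at 19.3 mi.

B–C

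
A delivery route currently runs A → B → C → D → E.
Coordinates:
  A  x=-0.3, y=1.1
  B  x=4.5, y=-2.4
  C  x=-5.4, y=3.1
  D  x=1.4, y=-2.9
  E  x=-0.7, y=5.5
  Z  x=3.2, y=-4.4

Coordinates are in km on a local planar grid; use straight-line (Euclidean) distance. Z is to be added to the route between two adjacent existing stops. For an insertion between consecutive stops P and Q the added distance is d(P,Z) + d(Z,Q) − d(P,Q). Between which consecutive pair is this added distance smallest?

between B and C

Added distance for inserting Z between each consecutive pair:
A–B: 3.0 km
B–C: 2.5 km
C–D: 4.7 km
D–E: 4.3 km
Smallest added distance is 2.5 km, inserting between B and C.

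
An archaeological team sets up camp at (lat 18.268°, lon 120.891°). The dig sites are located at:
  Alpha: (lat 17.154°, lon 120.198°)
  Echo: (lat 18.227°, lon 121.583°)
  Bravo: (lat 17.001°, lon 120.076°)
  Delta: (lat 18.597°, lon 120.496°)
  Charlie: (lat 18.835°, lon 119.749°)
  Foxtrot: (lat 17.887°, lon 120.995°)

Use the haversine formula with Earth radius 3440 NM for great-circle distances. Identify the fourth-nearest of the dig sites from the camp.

Distance to each, sorted:
Foxtrot: 23.6 NM
Delta: 29.9 NM
Echo: 39.5 NM
Charlie: 73.4 NM
Alpha: 77.7 NM
Bravo: 89.2 NM
The fourth-nearest is Charlie at 73.4 NM.

Charlie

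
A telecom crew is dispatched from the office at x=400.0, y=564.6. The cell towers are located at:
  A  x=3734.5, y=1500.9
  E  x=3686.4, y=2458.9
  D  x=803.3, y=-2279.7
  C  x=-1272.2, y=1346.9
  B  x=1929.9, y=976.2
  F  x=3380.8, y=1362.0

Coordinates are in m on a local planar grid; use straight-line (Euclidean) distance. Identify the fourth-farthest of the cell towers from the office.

D

Distance to each, sorted:
E: 3793.3 m
A: 3463.5 m
F: 3085.6 m
D: 2872.8 m
C: 1846.1 m
B: 1584.3 m
The fourth-farthest is D at 2872.8 m.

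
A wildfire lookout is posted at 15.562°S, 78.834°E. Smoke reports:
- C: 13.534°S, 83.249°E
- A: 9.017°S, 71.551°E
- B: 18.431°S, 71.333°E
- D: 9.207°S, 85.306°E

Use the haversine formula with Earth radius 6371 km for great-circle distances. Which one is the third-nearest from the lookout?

Distance to each, sorted:
C: 525.9 km
B: 858.9 km
D: 996.4 km
A: 1074.7 km
The third-nearest is D at 996.4 km.

D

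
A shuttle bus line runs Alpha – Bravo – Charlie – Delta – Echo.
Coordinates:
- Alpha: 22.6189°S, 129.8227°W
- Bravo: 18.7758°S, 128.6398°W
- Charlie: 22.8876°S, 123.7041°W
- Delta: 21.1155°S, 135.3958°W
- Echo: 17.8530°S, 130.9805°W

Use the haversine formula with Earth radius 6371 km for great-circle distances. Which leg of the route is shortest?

Leg distances:
Alpha→Bravo: 444.7 km
Bravo→Charlie: 687.0 km
Charlie→Delta: 1221.0 km
Delta→Echo: 588.0 km
The shortest leg is Alpha–Bravo at 444.7 km.

Alpha–Bravo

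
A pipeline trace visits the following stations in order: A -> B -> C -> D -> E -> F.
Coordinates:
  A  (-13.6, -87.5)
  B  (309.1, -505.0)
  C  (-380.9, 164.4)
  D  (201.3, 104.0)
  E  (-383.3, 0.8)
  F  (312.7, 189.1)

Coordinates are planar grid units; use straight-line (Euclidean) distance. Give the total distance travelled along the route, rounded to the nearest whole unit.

3389

Leg distances:
A→B: 527.7  (cumulative 527.7)
B→C: 961.4  (cumulative 1489.0)
C→D: 585.3  (cumulative 2074.4)
D→E: 593.6  (cumulative 2668.0)
E→F: 721.0  (cumulative 3389.0)
Total route length ≈ 3389.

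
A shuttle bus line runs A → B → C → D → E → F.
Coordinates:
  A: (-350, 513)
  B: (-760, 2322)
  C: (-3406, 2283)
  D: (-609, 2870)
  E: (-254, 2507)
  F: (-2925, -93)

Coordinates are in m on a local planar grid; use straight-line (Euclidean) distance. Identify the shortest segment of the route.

D–E

Leg distances:
A→B: 1854.9 m
B→C: 2646.3 m
C→D: 2857.9 m
D→E: 507.7 m
E→F: 3727.5 m
The shortest leg is D–E at 507.7 m.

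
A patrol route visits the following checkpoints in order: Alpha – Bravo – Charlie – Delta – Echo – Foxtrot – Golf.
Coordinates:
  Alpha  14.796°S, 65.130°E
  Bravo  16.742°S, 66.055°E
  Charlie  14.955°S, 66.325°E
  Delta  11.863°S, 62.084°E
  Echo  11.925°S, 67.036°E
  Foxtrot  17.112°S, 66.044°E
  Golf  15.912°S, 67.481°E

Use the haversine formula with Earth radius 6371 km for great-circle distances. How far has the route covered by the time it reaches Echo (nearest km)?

Leg distances:
Alpha→Bravo: 237.9 km  (cumulative 237.9 km)
Bravo→Charlie: 200.8 km  (cumulative 438.7 km)
Charlie→Delta: 573.2 km  (cumulative 1012.0 km)
Delta→Echo: 538.9 km  (cumulative 1550.8 km)
Cumulative distance at Echo ≈ 1551 km.

1551 km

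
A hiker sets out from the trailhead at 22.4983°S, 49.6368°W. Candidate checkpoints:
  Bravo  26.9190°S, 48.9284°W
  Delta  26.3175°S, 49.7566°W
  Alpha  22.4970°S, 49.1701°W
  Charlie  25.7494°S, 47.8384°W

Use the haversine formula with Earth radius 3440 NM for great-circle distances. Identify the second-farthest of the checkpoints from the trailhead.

Delta

Distance to each, sorted:
Bravo: 268.2 NM
Delta: 229.4 NM
Charlie: 218.6 NM
Alpha: 25.9 NM
The second-farthest is Delta at 229.4 NM.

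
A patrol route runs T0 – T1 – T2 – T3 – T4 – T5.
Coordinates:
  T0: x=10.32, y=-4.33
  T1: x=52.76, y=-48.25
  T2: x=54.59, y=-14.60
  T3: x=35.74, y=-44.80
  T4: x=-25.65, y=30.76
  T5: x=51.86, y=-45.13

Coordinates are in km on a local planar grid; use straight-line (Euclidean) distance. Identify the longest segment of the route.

Leg distances:
T0→T1: 61.1 km
T1→T2: 33.7 km
T2→T3: 35.6 km
T3→T4: 97.4 km
T4→T5: 108.5 km
The longest leg is T4–T5 at 108.5 km.

T4–T5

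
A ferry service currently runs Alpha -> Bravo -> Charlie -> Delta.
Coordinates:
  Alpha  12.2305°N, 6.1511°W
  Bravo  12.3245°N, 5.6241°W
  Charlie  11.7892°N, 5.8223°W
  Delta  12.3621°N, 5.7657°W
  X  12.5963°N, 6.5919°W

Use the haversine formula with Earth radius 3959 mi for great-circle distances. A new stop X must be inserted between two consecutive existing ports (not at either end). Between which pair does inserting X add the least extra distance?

Added distance for inserting X between each consecutive pair:
Alpha–Bravo: 70.8 mi
Bravo–Charlie: 104.8 mi
Charlie–Delta: 94.5 mi
Smallest added distance is 70.8 mi, inserting between Alpha and Bravo.

between Alpha and Bravo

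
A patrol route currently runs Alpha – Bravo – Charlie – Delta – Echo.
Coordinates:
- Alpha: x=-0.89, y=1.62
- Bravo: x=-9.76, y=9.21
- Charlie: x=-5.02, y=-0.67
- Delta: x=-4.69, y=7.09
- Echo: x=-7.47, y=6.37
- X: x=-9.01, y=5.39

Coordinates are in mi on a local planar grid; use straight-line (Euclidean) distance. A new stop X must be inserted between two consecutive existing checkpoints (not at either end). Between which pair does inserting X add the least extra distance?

Added distance for inserting X between each consecutive pair:
Alpha–Bravo: 1.2 mi
Bravo–Charlie: 0.2 mi
Charlie–Delta: 4.1 mi
Delta–Echo: 3.6 mi
Smallest added distance is 0.2 mi, inserting between Bravo and Charlie.

between Bravo and Charlie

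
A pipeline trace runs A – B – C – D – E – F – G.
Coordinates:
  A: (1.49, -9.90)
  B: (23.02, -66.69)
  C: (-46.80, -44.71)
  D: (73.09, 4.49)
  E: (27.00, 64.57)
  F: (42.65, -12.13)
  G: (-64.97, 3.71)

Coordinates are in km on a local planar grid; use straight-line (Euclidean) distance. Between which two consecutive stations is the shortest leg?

A–B

Leg distances:
A→B: 60.7 km
B→C: 73.2 km
C→D: 129.6 km
D→E: 75.7 km
E→F: 78.3 km
F→G: 108.8 km
The shortest leg is A–B at 60.7 km.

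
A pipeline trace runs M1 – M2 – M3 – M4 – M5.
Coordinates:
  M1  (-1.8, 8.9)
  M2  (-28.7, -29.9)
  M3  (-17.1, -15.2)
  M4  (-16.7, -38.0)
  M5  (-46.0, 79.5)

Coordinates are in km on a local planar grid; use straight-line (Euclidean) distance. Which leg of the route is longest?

Leg distances:
M1→M2: 47.2 km
M2→M3: 18.7 km
M3→M4: 22.8 km
M4→M5: 121.1 km
The longest leg is M4–M5 at 121.1 km.

M4–M5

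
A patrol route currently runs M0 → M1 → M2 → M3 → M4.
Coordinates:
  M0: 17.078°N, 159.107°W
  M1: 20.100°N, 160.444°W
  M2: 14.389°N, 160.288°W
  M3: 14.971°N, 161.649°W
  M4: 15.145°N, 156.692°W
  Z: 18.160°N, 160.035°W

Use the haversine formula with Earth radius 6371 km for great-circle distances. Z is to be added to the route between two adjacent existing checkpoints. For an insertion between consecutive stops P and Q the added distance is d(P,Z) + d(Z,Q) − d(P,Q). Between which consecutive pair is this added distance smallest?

Added distance for inserting Z between each consecutive pair:
M0–M1: 11.0 km
M1–M2: 4.9 km
M2–M3: 654.2 km
M3–M4: 350.6 km
Smallest added distance is 4.9 km, inserting between M1 and M2.

between M1 and M2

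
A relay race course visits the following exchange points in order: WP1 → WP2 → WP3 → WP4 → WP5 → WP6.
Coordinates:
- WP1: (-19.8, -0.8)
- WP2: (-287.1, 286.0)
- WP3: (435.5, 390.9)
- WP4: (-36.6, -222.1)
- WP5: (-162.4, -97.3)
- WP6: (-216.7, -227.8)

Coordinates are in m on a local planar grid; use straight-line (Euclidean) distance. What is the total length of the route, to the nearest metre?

2214 m

Leg distances:
WP1→WP2: 392.1 m  (cumulative 392.1 m)
WP2→WP3: 730.2 m  (cumulative 1122.2 m)
WP3→WP4: 773.7 m  (cumulative 1895.9 m)
WP4→WP5: 177.2 m  (cumulative 2073.2 m)
WP5→WP6: 141.3 m  (cumulative 2214.5 m)
Total route length ≈ 2214 m.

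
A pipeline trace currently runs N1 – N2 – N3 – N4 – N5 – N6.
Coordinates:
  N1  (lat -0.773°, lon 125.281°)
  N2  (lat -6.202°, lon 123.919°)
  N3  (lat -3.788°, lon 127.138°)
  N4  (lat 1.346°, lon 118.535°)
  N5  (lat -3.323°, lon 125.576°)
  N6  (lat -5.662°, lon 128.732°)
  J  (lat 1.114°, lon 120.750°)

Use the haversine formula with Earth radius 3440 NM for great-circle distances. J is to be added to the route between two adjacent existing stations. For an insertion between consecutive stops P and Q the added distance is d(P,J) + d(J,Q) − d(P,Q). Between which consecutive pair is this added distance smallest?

Added distance for inserting J between each consecutive pair:
N1–N2: 437.2 NM
N2–N3: 720.8 NM
N3–N4: 15.7 NM
N4–N5: 20.1 NM
N5–N6: 786.3 NM
Smallest added distance is 15.7 NM, inserting between N3 and N4.

between N3 and N4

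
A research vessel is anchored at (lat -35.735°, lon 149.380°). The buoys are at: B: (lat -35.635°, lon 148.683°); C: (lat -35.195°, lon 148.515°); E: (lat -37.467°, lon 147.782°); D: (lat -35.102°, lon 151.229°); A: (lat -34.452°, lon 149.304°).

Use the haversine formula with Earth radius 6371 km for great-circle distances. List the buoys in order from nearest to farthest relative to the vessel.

B, C, A, D, E

Computing each great-circle distance from (lat -35.735°, lon 149.380°):
B (lat -35.635°, lon 148.683°): 63.9 km
C (lat -35.195°, lon 148.515°): 98.7 km
A (lat -34.452°, lon 149.304°): 142.8 km
D (lat -35.102°, lon 151.229°): 181.7 km
E (lat -37.467°, lon 147.782°): 239.7 km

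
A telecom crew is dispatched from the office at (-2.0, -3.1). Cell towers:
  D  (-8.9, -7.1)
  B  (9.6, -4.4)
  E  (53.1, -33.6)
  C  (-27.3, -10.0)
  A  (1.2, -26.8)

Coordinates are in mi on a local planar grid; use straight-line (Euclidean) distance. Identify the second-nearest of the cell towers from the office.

B

Distance to each, sorted:
D: 8.0 mi
B: 11.7 mi
A: 23.9 mi
C: 26.2 mi
E: 63.0 mi
The second-nearest is B at 11.7 mi.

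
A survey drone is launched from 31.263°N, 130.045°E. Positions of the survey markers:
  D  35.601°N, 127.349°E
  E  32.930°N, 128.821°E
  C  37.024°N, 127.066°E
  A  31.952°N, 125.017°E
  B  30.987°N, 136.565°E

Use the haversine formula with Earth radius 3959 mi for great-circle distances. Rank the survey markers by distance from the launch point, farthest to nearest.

C, B, D, A, E

Distance from the launch point at 31.263°N, 130.045°E to each:
C 37.024°N, 127.066°E: 432.9 mi
B 30.987°N, 136.565°E: 386.1 mi
D 35.601°N, 127.349°E: 337.6 mi
A 31.952°N, 125.017°E: 299.7 mi
E 32.930°N, 128.821°E: 135.6 mi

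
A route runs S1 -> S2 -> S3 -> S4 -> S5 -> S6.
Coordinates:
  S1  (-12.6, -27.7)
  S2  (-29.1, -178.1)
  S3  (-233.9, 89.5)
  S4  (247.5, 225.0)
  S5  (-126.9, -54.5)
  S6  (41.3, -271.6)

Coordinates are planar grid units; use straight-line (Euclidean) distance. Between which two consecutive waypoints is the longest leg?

S3–S4

Leg distances:
S1→S2: 151.3
S2→S3: 337.0
S3→S4: 500.1
S4→S5: 467.2
S5→S6: 274.6
The longest leg is S3–S4 at 500.1.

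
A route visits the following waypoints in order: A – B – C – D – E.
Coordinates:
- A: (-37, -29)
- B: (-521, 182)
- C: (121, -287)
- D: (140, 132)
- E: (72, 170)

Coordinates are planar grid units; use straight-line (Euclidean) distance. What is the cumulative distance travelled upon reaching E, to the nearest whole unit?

Leg distances:
A→B: 528.0  (cumulative 528.0)
B→C: 795.1  (cumulative 1323.1)
C→D: 419.4  (cumulative 1742.5)
D→E: 77.9  (cumulative 1820.4)
Cumulative distance at E ≈ 1820.

1820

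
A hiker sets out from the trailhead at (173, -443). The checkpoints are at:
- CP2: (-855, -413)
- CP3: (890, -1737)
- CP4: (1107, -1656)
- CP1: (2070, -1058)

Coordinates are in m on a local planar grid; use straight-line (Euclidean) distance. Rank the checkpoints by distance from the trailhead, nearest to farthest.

Computing each straight-line distance from (173, -443):
CP2 (-855, -413): 1028.4 m
CP3 (890, -1737): 1479.4 m
CP4 (1107, -1656): 1530.9 m
CP1 (2070, -1058): 1994.2 m

CP2, CP3, CP4, CP1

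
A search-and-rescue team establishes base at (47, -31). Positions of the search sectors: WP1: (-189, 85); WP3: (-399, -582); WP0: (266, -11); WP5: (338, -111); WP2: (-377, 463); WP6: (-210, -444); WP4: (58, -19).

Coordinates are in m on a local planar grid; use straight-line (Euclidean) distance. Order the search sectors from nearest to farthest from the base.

Distances from the base:
WP4 (58, -19): 16.3 m
WP0 (266, -11): 219.9 m
WP1 (-189, 85): 263.0 m
WP5 (338, -111): 301.8 m
WP6 (-210, -444): 486.4 m
WP2 (-377, 463): 651.0 m
WP3 (-399, -582): 708.9 m

WP4, WP0, WP1, WP5, WP6, WP2, WP3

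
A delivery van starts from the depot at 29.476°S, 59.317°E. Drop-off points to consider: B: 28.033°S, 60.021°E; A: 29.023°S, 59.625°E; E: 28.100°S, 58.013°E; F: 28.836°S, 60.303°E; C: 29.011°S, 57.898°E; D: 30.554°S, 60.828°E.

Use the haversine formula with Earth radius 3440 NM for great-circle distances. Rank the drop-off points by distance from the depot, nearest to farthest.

A, F, C, B, D, E

Computing each great-circle distance from 29.476°S, 59.317°E:
A 29.023°S, 59.625°E: 31.6 NM
F 28.836°S, 60.303°E: 64.4 NM
C 29.011°S, 57.898°E: 79.4 NM
B 28.033°S, 60.021°E: 94.2 NM
D 30.554°S, 60.828°E: 101.8 NM
E 28.100°S, 58.013°E: 107.4 NM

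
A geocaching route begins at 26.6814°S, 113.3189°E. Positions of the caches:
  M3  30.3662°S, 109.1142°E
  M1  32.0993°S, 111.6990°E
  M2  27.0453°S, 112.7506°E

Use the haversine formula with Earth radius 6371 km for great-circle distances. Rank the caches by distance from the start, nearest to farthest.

Computing each great-circle distance from 26.6814°S, 113.3189°E:
M2 27.0453°S, 112.7506°E: 69.4 km
M3 30.3662°S, 109.1142°E: 580.1 km
M1 32.0993°S, 111.6990°E: 622.5 km

M2, M3, M1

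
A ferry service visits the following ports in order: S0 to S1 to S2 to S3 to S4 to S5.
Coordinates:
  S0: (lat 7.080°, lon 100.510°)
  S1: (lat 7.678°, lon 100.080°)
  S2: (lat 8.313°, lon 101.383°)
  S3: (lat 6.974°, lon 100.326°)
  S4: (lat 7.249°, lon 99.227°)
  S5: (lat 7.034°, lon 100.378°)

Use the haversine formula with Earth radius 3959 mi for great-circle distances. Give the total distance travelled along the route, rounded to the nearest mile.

426 mi

Leg distances:
S0→S1: 50.8 mi  (cumulative 50.8 mi)
S1→S2: 99.4 mi  (cumulative 150.1 mi)
S2→S3: 117.5 mi  (cumulative 267.6 mi)
S3→S4: 77.7 mi  (cumulative 345.3 mi)
S4→S5: 80.3 mi  (cumulative 425.6 mi)
Total route length ≈ 426 mi.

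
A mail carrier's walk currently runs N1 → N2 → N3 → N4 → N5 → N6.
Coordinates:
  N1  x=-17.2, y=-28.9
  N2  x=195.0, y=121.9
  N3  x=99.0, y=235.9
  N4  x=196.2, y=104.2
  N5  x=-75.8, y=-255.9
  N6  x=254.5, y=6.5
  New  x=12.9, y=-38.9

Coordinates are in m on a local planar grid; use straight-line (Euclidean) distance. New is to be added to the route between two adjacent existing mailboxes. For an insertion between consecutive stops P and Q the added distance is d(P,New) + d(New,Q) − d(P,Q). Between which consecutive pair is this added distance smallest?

Added distance for inserting New between each consecutive pair:
N1–N2: 14.3 m
N2–N3: 381.9 m
N3–N4: 356.8 m
N4–N5: 15.7 m
N5–N6: 58.4 m
Smallest added distance is 14.3 m, inserting between N1 and N2.

between N1 and N2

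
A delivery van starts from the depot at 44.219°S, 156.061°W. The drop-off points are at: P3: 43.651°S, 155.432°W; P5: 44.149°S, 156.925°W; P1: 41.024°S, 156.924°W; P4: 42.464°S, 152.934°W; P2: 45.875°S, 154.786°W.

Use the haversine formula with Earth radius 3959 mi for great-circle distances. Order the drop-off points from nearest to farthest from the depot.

Computing each great-circle distance from 44.219°S, 156.061°W:
P5 44.149°S, 156.925°W: 43.1 mi
P3 43.651°S, 155.432°W: 50.2 mi
P2 45.875°S, 154.786°W: 130.3 mi
P4 42.464°S, 152.934°W: 198.5 mi
P1 41.024°S, 156.924°W: 225.1 mi

P5, P3, P2, P4, P1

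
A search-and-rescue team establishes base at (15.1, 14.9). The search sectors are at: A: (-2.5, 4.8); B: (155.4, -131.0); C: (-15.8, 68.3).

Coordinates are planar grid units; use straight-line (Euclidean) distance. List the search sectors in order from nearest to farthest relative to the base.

Distances from the base:
A (-2.5, 4.8): 20.3
C (-15.8, 68.3): 61.7
B (155.4, -131.0): 202.4

A, C, B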